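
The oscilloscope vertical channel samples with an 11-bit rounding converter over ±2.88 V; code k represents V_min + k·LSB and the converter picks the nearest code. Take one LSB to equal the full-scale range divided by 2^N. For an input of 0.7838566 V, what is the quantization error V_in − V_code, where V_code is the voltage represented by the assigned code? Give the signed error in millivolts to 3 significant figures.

−0.831 mV

Span: 2.88 V − (-2.88 V) = 5.76 V. LSB = 5.76 V / 2^11 ≈ 2.813 mV.
Position in LSBs: (0.7838566 − (-2.88)) × 2048/5.76 = 1302.7046; rounding gives k = 1303.
Reconstructed level: -2.88 + 1303 × 5.76/2048 V = 0.7846875000 V.
Error = V_in − V_code = 0.7838566 − (0.7846875000) = −0.831 mV.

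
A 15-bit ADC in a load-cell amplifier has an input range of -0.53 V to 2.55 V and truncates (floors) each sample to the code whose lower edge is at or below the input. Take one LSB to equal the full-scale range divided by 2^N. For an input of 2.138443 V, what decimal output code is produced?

Range = 2.55 − (-0.53) = 3.08 V. LSB = 3.08 V / 2^15 ≈ 93.99 µV.
(V_in − V_min) × 2^15/range = (2.138443 − (-0.53)) × 32768/3.08 = 28389.461.
Floor → code = 28389.

28389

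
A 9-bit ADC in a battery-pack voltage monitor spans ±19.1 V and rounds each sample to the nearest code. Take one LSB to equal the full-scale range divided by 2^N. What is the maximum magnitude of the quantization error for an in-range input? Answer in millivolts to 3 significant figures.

37.3 mV

Range = 19.1 − (-19.1) = 38.2 V.
LSB = 38.2 V / 2^9 = 74.609 mV.
|e|_max = LSB/2 = 37.3 mV.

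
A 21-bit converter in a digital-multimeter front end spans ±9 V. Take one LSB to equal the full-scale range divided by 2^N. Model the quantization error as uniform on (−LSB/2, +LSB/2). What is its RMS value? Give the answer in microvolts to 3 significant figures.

Full-scale range = 9 V − (-9 V) = 18 V.
One LSB is 18 V / 2097152 = 8.5831 µV.
For a uniform distribution on [−LSB/2, +LSB/2], V_rms = LSB/√12 = 8.5831 µV/3.4641 = 2.48 µV.

2.48 µV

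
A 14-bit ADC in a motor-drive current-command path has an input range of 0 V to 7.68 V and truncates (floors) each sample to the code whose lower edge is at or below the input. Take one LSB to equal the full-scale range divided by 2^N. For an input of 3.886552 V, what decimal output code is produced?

Range is 7.68 V. LSB = 7.68 V / 2^14 ≈ 468.8 µV.
V_in − V_min = 3.886552 − (0) = 3.886552 V.
Divide by LSB: 3.886552 × 16384/7.68 = 8291.3109.
Truncating gives code 8291.

8291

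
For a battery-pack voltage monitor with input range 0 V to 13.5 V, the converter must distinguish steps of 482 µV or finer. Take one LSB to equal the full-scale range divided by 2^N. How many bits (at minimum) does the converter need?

V_FS = 13.5 V.
Required number of levels: 13.5/482 µV = 28008; smallest N with 2^N ≥ that is 15.

15 bits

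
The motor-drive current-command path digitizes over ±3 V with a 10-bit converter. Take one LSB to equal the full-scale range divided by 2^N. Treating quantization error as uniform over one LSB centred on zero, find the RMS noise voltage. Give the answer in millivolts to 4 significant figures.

Range = 3 − (-3) = 6 V.
Step size = 6/1024 V = 5.85938 mV.
RMS of a uniform error over width LSB is LSB/√12 = 1.691 mV.

1.691 mV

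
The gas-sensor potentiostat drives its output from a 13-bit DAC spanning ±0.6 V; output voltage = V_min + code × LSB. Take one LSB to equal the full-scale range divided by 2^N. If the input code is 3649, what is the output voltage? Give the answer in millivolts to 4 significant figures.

The full-scale span is 0.6 − (-0.6) = 1.2 V. LSB = 1.2 V / 2^13.
V_out = -0.6 + 3649 × (1.2/8192) V
      = -0.6 V + 0.534521 V = -0.0654785 V.

-65.48 mV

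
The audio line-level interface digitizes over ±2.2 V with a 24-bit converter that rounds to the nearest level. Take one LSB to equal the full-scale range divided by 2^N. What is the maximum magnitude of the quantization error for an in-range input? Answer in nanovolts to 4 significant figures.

Range = 2.2 − (-2.2) = 4.4 V.
LSB = 4.4 V ÷ 2^24 = 4.4/16777216 V = 262.260 nV.
Worst-case error for round-to-nearest is half an LSB: 131.1 nV.

131.1 nV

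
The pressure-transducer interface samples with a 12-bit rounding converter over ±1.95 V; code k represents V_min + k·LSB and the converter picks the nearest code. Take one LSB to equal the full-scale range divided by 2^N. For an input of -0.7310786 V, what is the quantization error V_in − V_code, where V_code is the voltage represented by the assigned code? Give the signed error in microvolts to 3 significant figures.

Span: 1.95 V − (-1.95 V) = 3.9 V. LSB = 3.9 V / 2^12 ≈ 0.9521 mV.
(V_in − V_min)/LSB = (-0.7310786 − (-1.95)) × 4096/3.9 = 1280.1800 → nearest code k = 1280.
V_code = V_min + k × range/2^12 = -1.95 + 1280 × 3.9/4096 = -0.7312500000 V.
e = -0.7310786 − (-0.7312500000) = +171 µV.

+171 µV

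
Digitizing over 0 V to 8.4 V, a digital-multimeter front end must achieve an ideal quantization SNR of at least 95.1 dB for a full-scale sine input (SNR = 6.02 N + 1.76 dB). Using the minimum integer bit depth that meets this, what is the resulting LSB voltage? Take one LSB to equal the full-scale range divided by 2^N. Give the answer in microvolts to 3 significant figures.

V_FS = 8.4 V.
Solving 6.02 N ≥ 95.1 − 1.76: N ≥ 15.505. Round up → N = 16.
LSB = 8.4 V ÷ 2^16 = 8.4/65536 V = 128 µV.

128 µV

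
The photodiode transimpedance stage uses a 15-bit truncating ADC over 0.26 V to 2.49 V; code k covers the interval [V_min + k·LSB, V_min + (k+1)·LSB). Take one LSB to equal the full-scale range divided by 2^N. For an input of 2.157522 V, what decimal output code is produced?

27882

Span: 2.49 V − (0.26 V) = 2.23 V. LSB = 2.23 V / 2^15 ≈ 68.05 µV.
(V_in − V_min) × 2^15/range = (2.157522 − (0.26)) × 32768/2.23 = 27882.512.
Floor → code = 27882.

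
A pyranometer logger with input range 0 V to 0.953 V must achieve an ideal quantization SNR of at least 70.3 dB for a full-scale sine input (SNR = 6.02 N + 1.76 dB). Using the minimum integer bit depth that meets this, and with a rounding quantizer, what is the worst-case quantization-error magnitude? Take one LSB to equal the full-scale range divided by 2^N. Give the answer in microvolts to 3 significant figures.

116 µV

V_FS = 0.953 V.
N ≥ (70.3 − 1.76)/6.02 = 11.385 → N_min = 12.
Step size = 0.953/4096 V = 232.67 µV.
Half an LSB is 116 µV.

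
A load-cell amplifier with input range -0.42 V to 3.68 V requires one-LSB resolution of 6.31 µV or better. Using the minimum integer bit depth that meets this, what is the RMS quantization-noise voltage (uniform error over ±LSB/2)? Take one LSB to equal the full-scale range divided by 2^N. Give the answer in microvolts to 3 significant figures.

1.13 µV

Full-scale range = 3.68 V − (-0.42 V) = 4.1 V.
4.1 V / 6.31 µV = 649800. Since 2^19 = 524288 and 2^20 = 1048576, N = 20.
Step size = 4.1/1048576 V = 3.9101 µV.
σ_q = LSB/√12 = 3.9101 µV/3.4641 = 1.13 µV.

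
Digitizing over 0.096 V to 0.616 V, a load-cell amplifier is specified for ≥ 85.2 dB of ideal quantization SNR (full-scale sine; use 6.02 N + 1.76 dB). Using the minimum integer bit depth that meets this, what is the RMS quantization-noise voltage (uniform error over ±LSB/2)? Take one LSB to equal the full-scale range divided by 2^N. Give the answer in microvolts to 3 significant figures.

Range = 0.616 − (0.096) = 0.52 V.
Required N = ⌈(85.2 − 1.76)/6.02⌉ = ⌈13.860⌉ = 14.
Step size = 0.52/16384 V = 31.738 µV.
RMS noise = LSB/√12 = 9.16 µV.

9.16 µV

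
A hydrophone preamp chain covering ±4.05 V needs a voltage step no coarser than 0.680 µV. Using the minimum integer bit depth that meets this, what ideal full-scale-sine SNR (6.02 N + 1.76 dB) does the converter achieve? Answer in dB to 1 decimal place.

The full-scale span is 4.05 − (-4.05) = 8.1 V.
Required number of levels: 8.1/0.680 µV = 1.1912e7; smallest N with 2^N ≥ that is 24.
Ideal SNR at N = 24: 6.02·24 + 1.76 = 146.2 dB.

146.2 dB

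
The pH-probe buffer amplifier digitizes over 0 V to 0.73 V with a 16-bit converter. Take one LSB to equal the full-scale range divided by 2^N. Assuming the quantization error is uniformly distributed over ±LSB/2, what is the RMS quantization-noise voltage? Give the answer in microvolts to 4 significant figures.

V_FS = 0.73 V.
Step size = 0.73/65536 V = 11.1389 µV.
σ_q = LSB/√12 = 11.1389 µV/3.4641 = 3.216 µV.

3.216 µV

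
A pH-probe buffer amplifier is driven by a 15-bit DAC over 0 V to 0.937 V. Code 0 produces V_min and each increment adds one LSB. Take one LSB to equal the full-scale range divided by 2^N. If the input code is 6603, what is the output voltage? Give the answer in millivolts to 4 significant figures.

188.8 mV

Span = 0.937 V. LSB = 0.937 V / 2^15.
Output = V_min + (6603/32768) × range = 0 + 0.201508 × 0.937 V
      = 0 V + 0.188813 V = 0.188813 V.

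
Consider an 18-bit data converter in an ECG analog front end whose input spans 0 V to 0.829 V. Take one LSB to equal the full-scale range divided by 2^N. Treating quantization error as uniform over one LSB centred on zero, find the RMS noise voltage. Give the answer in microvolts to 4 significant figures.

0.9129 µV

Full-scale range = 0.829 V.
LSB = 0.829 V / 2^18 = 3.16238 µV.
RMS of a uniform error over width LSB is LSB/√12 = 0.9129 µV.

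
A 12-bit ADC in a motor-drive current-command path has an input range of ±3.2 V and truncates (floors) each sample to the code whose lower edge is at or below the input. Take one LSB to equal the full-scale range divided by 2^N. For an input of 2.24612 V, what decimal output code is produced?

3485

Span: 3.2 V − (-3.2 V) = 6.4 V. LSB = 6.4 V / 2^12 ≈ 1.562 mV.
(V_in − V_min) × 2^12/range = (2.24612 − (-3.2)) × 4096/6.4 = 3485.517.
Floor → code = 3485.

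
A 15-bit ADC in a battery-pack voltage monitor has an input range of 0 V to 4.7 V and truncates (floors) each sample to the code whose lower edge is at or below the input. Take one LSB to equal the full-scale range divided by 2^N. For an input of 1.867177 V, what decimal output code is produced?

13017

Range is 4.7 V. LSB = 4.7 V / 2^15 ≈ 143.4 µV.
(V_in − V_min) × 2^15/range = (1.867177 − (0)) × 32768/4.7 = 13017.799.
Floor → code = 13017.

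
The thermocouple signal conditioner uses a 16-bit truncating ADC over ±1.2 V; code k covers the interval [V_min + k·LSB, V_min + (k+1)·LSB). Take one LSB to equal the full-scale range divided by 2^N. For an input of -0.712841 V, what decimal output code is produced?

Full-scale range = 1.2 V − (-1.2 V) = 2.4 V. LSB = 2.4 V / 2^16 ≈ 36.62 µV.
V_in − V_min = -0.712841 − (-1.2) = 0.487159 V.
Divide by LSB: 0.487159 × 65536/2.4 = 13302.6884.
Truncating gives code 13302.

13302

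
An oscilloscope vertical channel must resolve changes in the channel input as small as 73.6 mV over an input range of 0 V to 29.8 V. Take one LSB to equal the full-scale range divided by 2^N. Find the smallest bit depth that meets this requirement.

9 bits

V_FS = 29.8 V.
Required number of levels: 29.8/73.6 mV = 404.89; smallest N with 2^N ≥ that is 9.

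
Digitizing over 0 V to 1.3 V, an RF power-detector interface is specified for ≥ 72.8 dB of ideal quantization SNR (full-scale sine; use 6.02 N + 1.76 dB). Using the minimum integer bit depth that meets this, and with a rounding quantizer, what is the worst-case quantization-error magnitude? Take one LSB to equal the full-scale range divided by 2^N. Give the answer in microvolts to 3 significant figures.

159 µV

Full-scale range = 1.3 V.
Required N = ⌈(72.8 − 1.76)/6.02⌉ = ⌈11.801⌉ = 12.
One LSB is 1.3 V / 4096 = 317.38 µV.
Half an LSB is 159 µV.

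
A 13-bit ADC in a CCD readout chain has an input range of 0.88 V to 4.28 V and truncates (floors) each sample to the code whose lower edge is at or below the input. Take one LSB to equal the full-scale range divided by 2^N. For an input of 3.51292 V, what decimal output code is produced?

6343

Full-scale range = 4.28 V − (0.88 V) = 3.4 V. LSB = 3.4 V / 2^13 ≈ 415.0 µV.
V_in − V_min = 3.51292 − (0.88) = 2.63292 V.
Divide by LSB: 2.63292 × 8192/3.4 = 6343.7884.
Truncating gives code 6343.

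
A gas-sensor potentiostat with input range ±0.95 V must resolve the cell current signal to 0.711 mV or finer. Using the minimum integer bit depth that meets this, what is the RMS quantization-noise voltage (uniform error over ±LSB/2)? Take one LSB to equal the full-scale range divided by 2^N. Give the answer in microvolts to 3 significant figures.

The full-scale span is 0.95 − (-0.95) = 1.9 V.
Need 2^N ≥ 1.9 V / 0.711 mV = 2672 → N_min = 12.
LSB = 1.9 V ÷ 2^12 = 1.9/4096 V = 463.87 µV.
V_rms = LSB/√12 = 134 µV.

134 µV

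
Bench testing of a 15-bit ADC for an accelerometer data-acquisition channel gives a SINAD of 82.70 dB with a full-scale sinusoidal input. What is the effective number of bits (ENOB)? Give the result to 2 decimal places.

13.45 bits

(82.70 − 1.76) / 6.02 = 80.94/6.02 = 13.4452 effective bits.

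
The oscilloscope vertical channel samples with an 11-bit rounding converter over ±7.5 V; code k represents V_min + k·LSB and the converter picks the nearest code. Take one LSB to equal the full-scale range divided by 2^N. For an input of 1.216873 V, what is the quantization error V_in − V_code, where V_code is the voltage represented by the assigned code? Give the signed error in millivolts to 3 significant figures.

+1.05 mV

Full-scale range = 7.5 V − (-7.5 V) = 15 V. LSB = 15 V / 2^11 ≈ 7.324 mV.
(1.216873 − (-7.5)) / LSB = 8.716873 × 2048/15 = 1190.1437. Nearest integer: k = 1190.
Reconstructed level: -7.5 + 1190 × 15/2048 V = 1.215820313 V.
Error = V_in − V_code = 1.216873 − (1.215820313) = +1.05 mV.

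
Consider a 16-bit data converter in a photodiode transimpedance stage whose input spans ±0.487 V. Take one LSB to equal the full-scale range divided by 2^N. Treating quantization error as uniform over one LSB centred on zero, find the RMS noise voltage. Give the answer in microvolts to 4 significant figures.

Full-scale range = 0.487 V − (-0.487 V) = 0.974 V.
LSB = 0.974 V ÷ 2^16 = 0.974/65536 V = 14.8621 µV.
V_rms = LSB/√12 = 14.8621 µV / √12 = 4.290 µV.

4.290 µV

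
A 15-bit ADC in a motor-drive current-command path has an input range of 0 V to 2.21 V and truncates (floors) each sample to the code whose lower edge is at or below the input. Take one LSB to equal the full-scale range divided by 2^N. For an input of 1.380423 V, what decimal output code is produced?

20467

V_FS = 2.21 V. LSB = 2.21 V / 2^15 ≈ 67.44 µV.
code = ⌊(V_in − V_min)/LSB⌋ = ⌊(V_in − V_min) × 2^15 / range⌋
     = ⌊(1.380423 − (0)) × 32768 / 2.21⌋ = ⌊1.380423 × 32768/2.21⌋
     = ⌊20467.738⌋ = 20467.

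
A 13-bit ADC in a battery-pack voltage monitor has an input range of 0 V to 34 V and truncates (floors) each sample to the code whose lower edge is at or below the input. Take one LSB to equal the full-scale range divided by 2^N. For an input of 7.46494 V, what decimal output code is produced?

1798

V_FS = 34 V. LSB = 34 V / 2^13 ≈ 4.150 mV.
V_in − V_min = 7.46494 − (0) = 7.46494 V.
Divide by LSB: 7.46494 × 8192/34 = 1798.6114.
Truncating gives code 1798.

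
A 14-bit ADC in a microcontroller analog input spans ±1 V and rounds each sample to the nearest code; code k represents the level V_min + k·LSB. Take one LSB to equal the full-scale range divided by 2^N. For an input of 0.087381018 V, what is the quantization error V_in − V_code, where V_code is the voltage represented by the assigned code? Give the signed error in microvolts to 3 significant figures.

−21.3 µV

Span: 1 V − (-1 V) = 2 V. LSB = 2 V / 2^14 ≈ 122.1 µV.
(0.087381018 − (-1)) / LSB = 1.087381018 × 16384/2 = 8907.8253. Nearest integer: k = 8908.
V_code = V_min + k × range/2^14 = -1 + 8908 × 2/16384 = 0.087402343750 V.
V_in − V_code = 0.087381018 − (0.087402343750) = −21.3 µV.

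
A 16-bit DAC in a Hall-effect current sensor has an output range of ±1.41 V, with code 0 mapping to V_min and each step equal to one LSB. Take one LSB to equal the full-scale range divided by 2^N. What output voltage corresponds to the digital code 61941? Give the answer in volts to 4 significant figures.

1.255 V

Span: 1.41 V − (-1.41 V) = 2.82 V. LSB = 2.82 V / 2^16.
V_out = V_min + code × LSB = -1.41 V + 61941 × 2.82 V / 65536
      = -1.41 V + 2.66531 V = 1.25531 V.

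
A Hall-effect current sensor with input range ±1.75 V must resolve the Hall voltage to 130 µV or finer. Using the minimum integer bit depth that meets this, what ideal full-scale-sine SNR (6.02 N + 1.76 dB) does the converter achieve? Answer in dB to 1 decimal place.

Full-scale range = 1.75 V − (-1.75 V) = 3.5 V.
Need 2^N ≥ 3.5 V / 130 µV = 26920 → N_min = 15.
6.02(15) + 1.76 = 92.06 dB.

92.1 dB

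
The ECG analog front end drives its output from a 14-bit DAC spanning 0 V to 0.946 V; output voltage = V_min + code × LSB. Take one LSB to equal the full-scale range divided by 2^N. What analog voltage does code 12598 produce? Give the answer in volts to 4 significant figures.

0.7274 V

V_FS = 0.946 V. LSB = 0.946 V / 2^14.
V_out = 0 + 12598 × (0.946/16384) V
      = 0 + 0.727399 = 0.727399 V.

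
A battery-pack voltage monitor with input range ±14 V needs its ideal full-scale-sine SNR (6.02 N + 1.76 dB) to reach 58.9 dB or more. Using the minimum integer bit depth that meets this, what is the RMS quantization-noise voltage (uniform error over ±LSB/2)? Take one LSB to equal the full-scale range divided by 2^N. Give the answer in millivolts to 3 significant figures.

Span: 14 V − (-14 V) = 28 V.
6.02 N + 1.76 ≥ 58.9 gives N ≥ 9.492, so the minimum integer is 10.
LSB = 28 V ÷ 2^10 = 28/1024 V = 27.344 mV.
V_rms = LSB/√12 = 7.89 mV.

7.89 mV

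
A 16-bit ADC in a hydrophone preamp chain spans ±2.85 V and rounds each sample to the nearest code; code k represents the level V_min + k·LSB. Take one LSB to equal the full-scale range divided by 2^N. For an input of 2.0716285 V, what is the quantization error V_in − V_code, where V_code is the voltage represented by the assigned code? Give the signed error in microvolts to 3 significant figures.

Span: 2.85 V − (-2.85 V) = 5.7 V. LSB = 5.7 V / 2^16 ≈ 86.98 µV.
Position in LSBs: (2.0716285 − (-2.85)) × 65536/5.7 = 56586.6395; rounding gives k = 56587.
Reconstructed level: -2.85 + 56587 × 5.7/65536 V = 2.0716598511 V.
V_in − V_code = 2.0716285 − (2.0716598511) = −31.4 µV.

−31.4 µV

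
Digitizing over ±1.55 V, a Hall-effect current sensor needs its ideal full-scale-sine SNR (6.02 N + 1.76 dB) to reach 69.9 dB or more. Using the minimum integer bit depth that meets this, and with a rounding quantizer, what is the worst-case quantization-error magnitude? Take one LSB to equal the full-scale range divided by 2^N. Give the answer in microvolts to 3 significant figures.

Full-scale range = 1.55 V − (-1.55 V) = 3.1 V.
Solving 6.02 N ≥ 69.9 − 1.76: N ≥ 11.319. Round up → N = 12.
LSB = 3.1 V ÷ 2^12 = 3.1/4096 V = 0.75684 mV.
Max error for round-to-nearest is LSB/2 = 378 µV.

378 µV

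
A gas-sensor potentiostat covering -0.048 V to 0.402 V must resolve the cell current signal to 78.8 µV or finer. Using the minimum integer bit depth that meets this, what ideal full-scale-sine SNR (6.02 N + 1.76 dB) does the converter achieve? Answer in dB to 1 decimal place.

80.0 dB

Span: 0.402 V − (-0.048 V) = 0.45 V.
Levels needed ≥ 0.45/78.8 µV = 5711. 2^13 = 8192 suffices, so N_min = 13.
6.02(13) + 1.76 = 80.02 dB.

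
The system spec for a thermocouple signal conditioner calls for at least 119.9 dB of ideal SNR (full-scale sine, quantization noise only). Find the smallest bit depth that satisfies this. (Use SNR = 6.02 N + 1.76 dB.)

20 bits

N ≥ (119.9 − 1.76)/6.02 = 19.625 → N_min = 20.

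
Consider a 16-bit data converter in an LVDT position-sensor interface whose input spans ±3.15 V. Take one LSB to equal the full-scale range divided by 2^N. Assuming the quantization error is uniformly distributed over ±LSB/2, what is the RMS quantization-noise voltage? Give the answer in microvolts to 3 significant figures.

The full-scale span is 3.15 − (-3.15) = 6.3 V.
One LSB is 6.3 V / 65536 = 96.130 µV.
σ_q = LSB/√12 = 96.130 µV/3.4641 = 27.8 µV.

27.8 µV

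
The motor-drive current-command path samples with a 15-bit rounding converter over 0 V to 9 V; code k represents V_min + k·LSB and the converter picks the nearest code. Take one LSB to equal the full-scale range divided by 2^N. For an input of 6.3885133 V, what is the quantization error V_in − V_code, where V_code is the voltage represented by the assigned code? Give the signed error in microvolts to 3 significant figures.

−36.5 µV

Span = 9 V. LSB = 9 V / 2^15 ≈ 274.7 µV.
(V_in − V_min)/LSB = (6.3885133 − (0)) × 32768/9 = 23259.8671 → nearest code k = 23260.
V_code = 0 + (23260/32768) × 9 = 6.3885498047 V.
V_in − V_code = 6.3885133 − (6.3885498047) = −36.5 µV.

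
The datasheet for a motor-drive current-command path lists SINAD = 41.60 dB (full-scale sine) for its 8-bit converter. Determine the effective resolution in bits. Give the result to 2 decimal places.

6.62 bits

ENOB = (SINAD − 1.76) / 6.02 = (41.60 − 1.76) / 6.02 = 39.84 / 6.02 = 6.6179.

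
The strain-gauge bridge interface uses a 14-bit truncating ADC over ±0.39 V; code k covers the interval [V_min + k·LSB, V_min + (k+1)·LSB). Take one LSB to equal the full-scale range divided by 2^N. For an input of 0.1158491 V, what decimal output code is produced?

10625

Full-scale range = 0.39 V − (-0.39 V) = 0.78 V. LSB = 0.78 V / 2^14 ≈ 47.61 µV.
V_in − V_min = 0.1158491 − (-0.39) = 0.5058491 V.
Divide by LSB: 0.5058491 × 16384/0.78 = 10625.4252.
Truncating gives code 10625.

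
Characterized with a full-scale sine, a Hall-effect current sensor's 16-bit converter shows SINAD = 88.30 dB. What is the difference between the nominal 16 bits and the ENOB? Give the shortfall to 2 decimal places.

1.62 bits

Effective bits = (88.30 − 1.76)/6.02 = 14.3754.
16 − 14.3754 = 1.62 bits below nominal.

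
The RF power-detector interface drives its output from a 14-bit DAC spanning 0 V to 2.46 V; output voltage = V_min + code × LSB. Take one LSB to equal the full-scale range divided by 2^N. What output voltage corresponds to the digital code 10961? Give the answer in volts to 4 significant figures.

Full-scale range = 2.46 V. LSB = 2.46 V / 2^14.
V_out = 0 + 10961 × (2.46/16384) V
      = 0 V + 1.64576 V = 1.64576 V.

1.646 V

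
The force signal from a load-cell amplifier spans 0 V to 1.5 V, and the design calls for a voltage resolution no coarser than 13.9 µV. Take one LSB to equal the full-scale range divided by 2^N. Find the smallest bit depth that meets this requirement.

17 bits

V_FS = 1.5 V.
Required number of levels: 1.5/13.9 µV = 107910; smallest N with 2^N ≥ that is 17.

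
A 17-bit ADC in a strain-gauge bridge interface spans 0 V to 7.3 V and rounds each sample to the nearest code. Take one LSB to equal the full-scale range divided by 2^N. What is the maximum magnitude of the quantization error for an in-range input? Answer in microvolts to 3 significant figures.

27.8 µV

Full-scale range = 7.3 V.
One LSB is 7.3 V / 131072 = 55.695 µV.
Worst-case error for round-to-nearest is half an LSB: 27.8 µV.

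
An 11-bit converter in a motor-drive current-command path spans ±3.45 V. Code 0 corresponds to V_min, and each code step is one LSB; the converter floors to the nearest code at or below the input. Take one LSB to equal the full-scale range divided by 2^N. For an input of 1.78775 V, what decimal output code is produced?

1554

The full-scale span is 3.45 − (-3.45) = 6.9 V. LSB = 6.9 V / 2^11 ≈ 3.369 mV.
(V_in − V_min) × 2^11/range = (1.78775 − (-3.45)) × 2048/6.9 = 1554.625.
Floor → code = 1554.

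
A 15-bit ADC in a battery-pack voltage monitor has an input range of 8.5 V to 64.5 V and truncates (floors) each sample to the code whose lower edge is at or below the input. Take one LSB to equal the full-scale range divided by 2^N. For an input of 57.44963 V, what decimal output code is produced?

Span: 64.5 V − (8.5 V) = 56 V. LSB = 56 V / 2^15 ≈ 1.709 mV.
V_in − V_min = 57.44963 − (8.5) = 48.94963 V.
Divide by LSB: 48.94963 × 32768/56 = 28642.5264.
Truncating gives code 28642.

28642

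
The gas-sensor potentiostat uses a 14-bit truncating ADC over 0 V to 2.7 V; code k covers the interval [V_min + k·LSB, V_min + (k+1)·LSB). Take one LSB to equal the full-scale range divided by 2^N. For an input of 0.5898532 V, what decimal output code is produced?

Span = 2.7 V. LSB = 2.7 V / 2^14 ≈ 164.8 µV.
(V_in − V_min) × 2^14/range = (0.5898532 − (0)) × 16384/2.7 = 3579.317.
Floor → code = 3579.

3579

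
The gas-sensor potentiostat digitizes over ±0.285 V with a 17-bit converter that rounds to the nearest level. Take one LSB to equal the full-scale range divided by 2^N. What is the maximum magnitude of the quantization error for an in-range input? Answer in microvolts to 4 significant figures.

2.174 µV

Full-scale range = 0.285 V − (-0.285 V) = 0.57 V.
Step size = 0.57/131072 V = 4.34875 µV.
A rounding quantizer has |error| ≤ LSB/2 = 2.174 µV.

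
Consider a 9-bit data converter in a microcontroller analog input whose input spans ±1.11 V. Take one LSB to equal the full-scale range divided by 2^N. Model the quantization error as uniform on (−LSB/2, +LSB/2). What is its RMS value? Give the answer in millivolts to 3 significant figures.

Full-scale range = 1.11 V − (-1.11 V) = 2.22 V.
LSB = 2.22 V ÷ 2^9 = 2.22/512 V = 4.3359 mV.
RMS of a uniform error over width LSB is LSB/√12 = 1.25 mV.

1.25 mV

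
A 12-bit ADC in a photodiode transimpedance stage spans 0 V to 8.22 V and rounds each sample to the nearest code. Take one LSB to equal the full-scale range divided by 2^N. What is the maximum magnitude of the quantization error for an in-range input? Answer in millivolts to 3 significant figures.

Full-scale range = 8.22 V.
LSB = 8.22 V ÷ 2^12 = 8.22/4096 V = 2.0068 mV.
A rounding quantizer has |error| ≤ LSB/2 = 1.00 mV.

1.00 mV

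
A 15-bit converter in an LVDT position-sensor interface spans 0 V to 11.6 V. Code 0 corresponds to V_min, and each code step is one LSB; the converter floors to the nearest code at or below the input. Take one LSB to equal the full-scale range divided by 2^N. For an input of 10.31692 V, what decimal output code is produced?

29143

Range is 11.6 V. LSB = 11.6 V / 2^15 ≈ 354.0 µV.
(V_in − V_min) × 2^15/range = (10.31692 − (0)) × 32768/11.6 = 29143.520.
Floor → code = 29143.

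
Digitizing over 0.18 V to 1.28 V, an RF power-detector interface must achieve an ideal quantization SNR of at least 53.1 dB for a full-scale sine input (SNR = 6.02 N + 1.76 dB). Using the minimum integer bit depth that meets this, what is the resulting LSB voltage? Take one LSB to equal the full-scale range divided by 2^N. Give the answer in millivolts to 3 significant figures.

2.15 mV

Full-scale range = 1.28 V − (0.18 V) = 1.1 V.
6.02 N + 1.76 ≥ 53.1 gives N ≥ 8.528, so the minimum integer is 9.
Step size = 1.1/512 V = 2.15 mV.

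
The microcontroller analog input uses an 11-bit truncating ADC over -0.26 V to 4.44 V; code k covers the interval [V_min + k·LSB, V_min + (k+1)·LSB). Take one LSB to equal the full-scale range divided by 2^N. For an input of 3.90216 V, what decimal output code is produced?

1813

The full-scale span is 4.44 − (-0.26) = 4.7 V. LSB = 4.7 V / 2^11 ≈ 2.295 mV.
(V_in − V_min) × 2^11/range = (3.90216 − (-0.26)) × 2048/4.7 = 1813.639.
Floor → code = 1813.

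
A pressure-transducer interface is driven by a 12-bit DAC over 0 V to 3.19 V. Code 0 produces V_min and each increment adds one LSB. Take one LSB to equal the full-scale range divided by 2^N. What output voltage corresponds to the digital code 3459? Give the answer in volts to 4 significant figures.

2.694 V

Full-scale range = 3.19 V. LSB = 3.19 V / 2^12.
V_out = V_min + code × LSB = 0 V + 3459 × 3.19 V / 4096
      = 0 V + 2.69390 V = 2.69390 V.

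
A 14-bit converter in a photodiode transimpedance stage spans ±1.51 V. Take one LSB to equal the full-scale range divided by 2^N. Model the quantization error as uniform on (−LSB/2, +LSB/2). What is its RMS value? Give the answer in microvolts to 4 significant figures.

53.21 µV

Full-scale range = 1.51 V − (-1.51 V) = 3.02 V.
LSB = 3.02 V / 2^14 = 184.326 µV.
V_rms = LSB/√12 = 184.326 µV / √12 = 53.21 µV.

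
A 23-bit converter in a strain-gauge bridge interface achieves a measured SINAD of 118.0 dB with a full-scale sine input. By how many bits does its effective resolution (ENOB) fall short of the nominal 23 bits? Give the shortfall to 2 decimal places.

3.69 bits

Effective bits = (118.0 − 1.76)/6.02 = 19.3090.
23 − 19.3090 = 3.69 bits below nominal.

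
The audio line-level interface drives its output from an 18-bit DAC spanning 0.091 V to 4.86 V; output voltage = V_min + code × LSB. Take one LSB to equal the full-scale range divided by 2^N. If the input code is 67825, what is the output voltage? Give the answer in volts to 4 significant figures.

Full-scale range = 4.86 V − (0.091 V) = 4.769 V. LSB = 4.769 V / 2^18.
V_out = 0.091 + 67825 × (4.769/262144) V
      = 0.091 + 1.23389 = 1.32489 V.

1.325 V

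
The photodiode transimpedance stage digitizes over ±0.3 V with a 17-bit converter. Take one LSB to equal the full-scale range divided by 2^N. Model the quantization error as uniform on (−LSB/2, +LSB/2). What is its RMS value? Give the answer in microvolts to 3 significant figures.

1.32 µV

Span: 0.3 V − (-0.3 V) = 0.6 V.
LSB = 0.6 V / 2^17 = 4.5776 µV.
RMS of a uniform error over width LSB is LSB/√12 = 1.32 µV.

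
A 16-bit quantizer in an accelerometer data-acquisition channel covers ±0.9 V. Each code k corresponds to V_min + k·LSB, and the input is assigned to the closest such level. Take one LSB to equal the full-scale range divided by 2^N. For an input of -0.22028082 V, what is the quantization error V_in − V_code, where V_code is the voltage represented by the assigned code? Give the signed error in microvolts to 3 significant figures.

−4.94 µV

The full-scale span is 0.9 − (-0.9) = 1.8 V. LSB = 1.8 V / 2^16 ≈ 27.47 µV.
(-0.22028082 − (-0.9)) / LSB = 0.67971918 × 65536/1.8 = 24747.8201. Nearest integer: k = 24748.
V_code = V_min + k × range/2^16 = -0.9 + 24748 × 1.8/65536 = -0.22027587891 V.
e = -0.22028082 − (-0.22027587891) = −4.94 µV.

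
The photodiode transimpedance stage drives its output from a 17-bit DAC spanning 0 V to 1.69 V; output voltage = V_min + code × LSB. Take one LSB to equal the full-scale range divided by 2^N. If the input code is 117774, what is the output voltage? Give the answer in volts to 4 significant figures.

1.519 V

V_FS = 1.69 V. LSB = 1.69 V / 2^17.
Output = V_min + (117774/131072) × range = 0 + 0.898544 × 1.69 V
      = 0 V + 1.51854 V = 1.51854 V.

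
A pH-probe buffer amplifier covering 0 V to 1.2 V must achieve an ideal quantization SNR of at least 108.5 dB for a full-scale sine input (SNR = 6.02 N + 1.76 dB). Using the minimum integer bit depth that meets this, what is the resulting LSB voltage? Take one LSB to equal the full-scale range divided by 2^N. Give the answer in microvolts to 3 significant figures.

Full-scale range = 1.2 V.
Required N = ⌈(108.5 − 1.76)/6.02⌉ = ⌈17.731⌉ = 18.
LSB = 1.2 V / 2^18 = 4.58 µV.

4.58 µV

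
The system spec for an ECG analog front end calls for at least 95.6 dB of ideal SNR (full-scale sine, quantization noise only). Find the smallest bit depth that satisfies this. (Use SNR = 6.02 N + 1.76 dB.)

Required N = ⌈(95.6 − 1.76)/6.02⌉ = ⌈15.588⌉ = 16.

16 bits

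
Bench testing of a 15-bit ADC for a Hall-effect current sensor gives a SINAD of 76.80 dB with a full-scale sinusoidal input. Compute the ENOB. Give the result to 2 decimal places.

ENOB = (SINAD − 1.76) / 6.02 = (76.80 − 1.76) / 6.02 = 75.04 / 6.02 = 12.4651.

12.47 bits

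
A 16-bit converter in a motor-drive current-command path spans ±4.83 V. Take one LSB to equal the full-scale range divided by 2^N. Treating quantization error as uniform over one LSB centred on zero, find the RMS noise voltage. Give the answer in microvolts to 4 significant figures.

42.55 µV

Span: 4.83 V − (-4.83 V) = 9.66 V.
LSB = 9.66 V ÷ 2^16 = 9.66/65536 V = 147.400 µV.
σ_q = LSB/√12 = 147.400 µV/3.4641 = 42.55 µV.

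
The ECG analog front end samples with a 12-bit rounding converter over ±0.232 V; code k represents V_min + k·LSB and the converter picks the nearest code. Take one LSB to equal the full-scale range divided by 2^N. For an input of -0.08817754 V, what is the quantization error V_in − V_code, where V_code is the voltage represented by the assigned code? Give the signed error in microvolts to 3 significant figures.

−44.7 µV

Span: 0.232 V − (-0.232 V) = 0.464 V. LSB = 0.464 V / 2^12 ≈ 113.3 µV.
(V_in − V_min)/LSB = (-0.08817754 − (-0.232)) × 4096/0.464 = 1269.6052 → nearest code k = 1270.
Reconstructed level: -0.232 + 1270 × 0.464/4096 V = -0.08813281250 V.
e = -0.08817754 − (-0.08813281250) = −44.7 µV.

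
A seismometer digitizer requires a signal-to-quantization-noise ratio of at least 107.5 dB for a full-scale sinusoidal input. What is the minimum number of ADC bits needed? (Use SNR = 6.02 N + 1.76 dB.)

18 bits

N ≥ (107.5 − 1.76)/6.02 = 17.565 → N_min = 18.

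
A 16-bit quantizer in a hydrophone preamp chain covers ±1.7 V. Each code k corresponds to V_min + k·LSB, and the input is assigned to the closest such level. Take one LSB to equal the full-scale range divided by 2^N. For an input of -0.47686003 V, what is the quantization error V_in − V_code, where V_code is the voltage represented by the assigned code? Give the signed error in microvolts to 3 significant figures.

+19.9 µV

The full-scale span is 1.7 − (-1.7) = 3.4 V. LSB = 3.4 V / 2^16 ≈ 51.88 µV.
Position in LSBs: (-0.47686003 − (-1.7)) × 65536/3.4 = 23576.3827; rounding gives k = 23576.
V_code = V_min + k × range/2^16 = -1.7 + 23576 × 3.4/65536 = -0.47687988281 V.
V_in − V_code = -0.47686003 − (-0.47687988281) = +19.9 µV.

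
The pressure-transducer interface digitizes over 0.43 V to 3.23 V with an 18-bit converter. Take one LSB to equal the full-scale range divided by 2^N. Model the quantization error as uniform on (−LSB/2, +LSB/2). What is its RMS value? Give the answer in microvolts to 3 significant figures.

Full-scale range = 3.23 V − (0.43 V) = 2.8 V.
LSB = 2.8 V / 2^18 = 10.681 µV.
For a uniform distribution on [−LSB/2, +LSB/2], V_rms = LSB/√12 = 10.681 µV/3.4641 = 3.08 µV.

3.08 µV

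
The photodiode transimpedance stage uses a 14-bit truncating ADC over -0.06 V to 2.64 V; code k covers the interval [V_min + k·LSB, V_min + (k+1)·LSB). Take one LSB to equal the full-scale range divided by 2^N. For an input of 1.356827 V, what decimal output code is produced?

Span: 2.64 V − (-0.06 V) = 2.7 V. LSB = 2.7 V / 2^14 ≈ 164.8 µV.
V_in − V_min = 1.356827 − (-0.06) = 1.416827 V.
Divide by LSB: 1.416827 × 16384/2.7 = 8597.5161.
Truncating gives code 8597.

8597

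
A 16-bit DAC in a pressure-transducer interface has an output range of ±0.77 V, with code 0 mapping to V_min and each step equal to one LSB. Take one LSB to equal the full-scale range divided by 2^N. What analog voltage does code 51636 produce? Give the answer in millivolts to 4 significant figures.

443.4 mV

Range = 0.77 − (-0.77) = 1.54 V. LSB = 1.54 V / 2^16.
V_out = V_min + code × LSB = -0.77 V + 51636 × 1.54 V / 65536
      = -0.77 V + 1.21337 V = 0.443370 V.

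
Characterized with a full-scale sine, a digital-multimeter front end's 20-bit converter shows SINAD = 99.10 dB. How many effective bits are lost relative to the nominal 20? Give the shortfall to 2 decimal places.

ENOB = (SINAD − 1.76)/6.02 = (99.10 − 1.76)/6.02 = 16.1694 bits.
20 − 16.1694 = 3.83 bits below nominal.

3.83 bits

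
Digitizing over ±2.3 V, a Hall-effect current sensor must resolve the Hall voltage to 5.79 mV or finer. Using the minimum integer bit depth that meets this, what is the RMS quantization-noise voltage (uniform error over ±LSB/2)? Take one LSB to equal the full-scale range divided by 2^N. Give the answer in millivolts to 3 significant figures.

1.30 mV

Span: 2.3 V − (-2.3 V) = 4.6 V.
Need 2^N ≥ 4.6 V / 5.79 mV = 794.5 → N_min = 10.
One LSB is 4.6 V / 1024 = 4.4922 mV.
V_rms = LSB/√12 = 1.30 mV.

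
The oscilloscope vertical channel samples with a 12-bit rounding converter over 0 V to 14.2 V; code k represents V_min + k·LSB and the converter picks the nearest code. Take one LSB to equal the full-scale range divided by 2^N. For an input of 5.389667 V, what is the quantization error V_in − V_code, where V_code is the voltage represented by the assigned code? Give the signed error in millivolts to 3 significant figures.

Full-scale range = 14.2 V. LSB = 14.2 V / 2^12 ≈ 3.467 mV.
Position in LSBs: (5.389667 − (0)) × 4096/14.2 = 1554.6532; rounding gives k = 1555.
V_code = V_min + k × range/2^12 = 0 + 1555 × 14.2/4096 = 5.390869141 V.
V_in − V_code = 5.389667 − (5.390869141) = −1.20 mV.

−1.20 mV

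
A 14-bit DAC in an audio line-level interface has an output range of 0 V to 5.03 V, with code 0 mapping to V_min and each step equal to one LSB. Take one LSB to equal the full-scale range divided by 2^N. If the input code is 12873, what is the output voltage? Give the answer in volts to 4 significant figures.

3.952 V

Full-scale range = 5.03 V. LSB = 5.03 V / 2^14.
V_out = V_min + code × LSB = 0 V + 12873 × 5.03 V / 16384
      = 0 + 3.95210 = 3.95210 V.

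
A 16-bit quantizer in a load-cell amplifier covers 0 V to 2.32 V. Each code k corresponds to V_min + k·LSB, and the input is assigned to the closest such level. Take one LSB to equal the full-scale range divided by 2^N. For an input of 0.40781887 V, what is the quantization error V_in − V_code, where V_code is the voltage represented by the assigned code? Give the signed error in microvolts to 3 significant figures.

+6.37 µV

Span = 2.32 V. LSB = 2.32 V / 2^16 ≈ 35.40 µV.
(0.40781887 − (0)) / LSB = 0.40781887 × 65536/2.32 = 11520.1799. Nearest integer: k = 11520.
V_code = 0 + (11520/65536) × 2.32 = 0.40781250000 V.
V_in − V_code = 0.40781887 − (0.40781250000) = +6.37 µV.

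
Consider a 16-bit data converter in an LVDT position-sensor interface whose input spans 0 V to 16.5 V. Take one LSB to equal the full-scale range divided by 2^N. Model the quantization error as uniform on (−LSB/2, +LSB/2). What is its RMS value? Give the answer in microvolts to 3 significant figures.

Full-scale range = 16.5 V.
One LSB is 16.5 V / 65536 = 251.77 µV.
For a uniform distribution on [−LSB/2, +LSB/2], V_rms = LSB/√12 = 251.77 µV/3.4641 = 72.7 µV.

72.7 µV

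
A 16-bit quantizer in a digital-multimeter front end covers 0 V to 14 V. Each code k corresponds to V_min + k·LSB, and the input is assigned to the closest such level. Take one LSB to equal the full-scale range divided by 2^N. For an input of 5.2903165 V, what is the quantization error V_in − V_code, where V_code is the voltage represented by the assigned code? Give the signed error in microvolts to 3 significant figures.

Range is 14 V. LSB = 14 V / 2^16 ≈ 213.6 µV.
(V_in − V_min)/LSB = (5.2903165 − (0)) × 65536/14 = 24764.7273 → nearest code k = 24765.
V_code = 0 + (24765/65536) × 14 = 5.2903747559 V.
e = 5.2903165 − (5.2903747559) = −58.3 µV.

−58.3 µV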